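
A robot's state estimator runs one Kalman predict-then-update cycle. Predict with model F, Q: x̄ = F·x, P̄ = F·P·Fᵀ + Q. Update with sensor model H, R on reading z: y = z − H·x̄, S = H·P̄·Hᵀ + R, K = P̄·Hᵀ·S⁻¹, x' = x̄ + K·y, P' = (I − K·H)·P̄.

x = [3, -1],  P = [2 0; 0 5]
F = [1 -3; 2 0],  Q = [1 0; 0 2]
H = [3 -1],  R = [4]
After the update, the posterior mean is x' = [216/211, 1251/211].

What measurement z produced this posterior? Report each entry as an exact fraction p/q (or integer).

z = [-3]

x̄ = F·x = [6, 6]
P̄ = F·P·Fᵀ + Q = [48 4; 4 10]
S = H·P̄·Hᵀ + R = [422]
K = P̄·Hᵀ·S⁻¹ = [70/211; 1/211]
x' − x̄ = [-1050/211, -15/211] = K·y
y = (KᵀK)⁻¹·Kᵀ·(x' − x̄) = [-15]
z = y + H·x̄ = [-15] + [12] = [-3]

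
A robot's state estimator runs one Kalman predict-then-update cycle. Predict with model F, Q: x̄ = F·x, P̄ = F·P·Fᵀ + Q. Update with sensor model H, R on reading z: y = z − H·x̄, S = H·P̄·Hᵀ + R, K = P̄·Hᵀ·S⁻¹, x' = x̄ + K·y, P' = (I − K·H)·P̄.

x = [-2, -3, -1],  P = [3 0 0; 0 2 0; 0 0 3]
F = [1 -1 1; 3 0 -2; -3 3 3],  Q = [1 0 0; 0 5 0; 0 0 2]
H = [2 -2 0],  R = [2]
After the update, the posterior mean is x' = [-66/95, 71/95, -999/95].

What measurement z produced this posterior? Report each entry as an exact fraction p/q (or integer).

z = [-3]

x̄ = F·x = [0, -4, -6]
P̄ = F·P·Fᵀ + Q = [9 3 -6; 3 44 -45; -6 -45 74]
S = H·P̄·Hᵀ + R = [190]
K = P̄·Hᵀ·S⁻¹ = [6/95; -41/95; 39/95]
x' − x̄ = [-66/95, 451/95, -429/95] = K·y
y = (KᵀK)⁻¹·Kᵀ·(x' − x̄) = [-11]
z = y + H·x̄ = [-11] + [8] = [-3]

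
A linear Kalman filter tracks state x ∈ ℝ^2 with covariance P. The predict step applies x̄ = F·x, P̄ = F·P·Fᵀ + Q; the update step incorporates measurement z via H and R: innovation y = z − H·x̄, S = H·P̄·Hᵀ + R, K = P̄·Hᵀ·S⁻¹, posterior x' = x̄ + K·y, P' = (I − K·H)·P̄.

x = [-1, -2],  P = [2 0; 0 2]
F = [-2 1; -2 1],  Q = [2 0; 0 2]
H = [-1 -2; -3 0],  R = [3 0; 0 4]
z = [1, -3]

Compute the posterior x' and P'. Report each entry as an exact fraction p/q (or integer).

x̄ = F·x = [0, 0]
P̄ = F·P·Fᵀ + Q = [12 10; 10 12]
y = z − H·x̄ = [1, -3]
S = H·P̄·Hᵀ + R = [103 96; 96 112]
K = P̄·Hᵀ·S⁻¹ = [-8/145 -159/580; -2/5 3/40]
x' = x̄ + K·y = [89/116, -5/8]
P' = (I − K·H)·P̄ = [53/145 -1/10; -1/10 13/20]

x' = [89/116, -5/8]
P' = [53/145 -1/10; -1/10 13/20]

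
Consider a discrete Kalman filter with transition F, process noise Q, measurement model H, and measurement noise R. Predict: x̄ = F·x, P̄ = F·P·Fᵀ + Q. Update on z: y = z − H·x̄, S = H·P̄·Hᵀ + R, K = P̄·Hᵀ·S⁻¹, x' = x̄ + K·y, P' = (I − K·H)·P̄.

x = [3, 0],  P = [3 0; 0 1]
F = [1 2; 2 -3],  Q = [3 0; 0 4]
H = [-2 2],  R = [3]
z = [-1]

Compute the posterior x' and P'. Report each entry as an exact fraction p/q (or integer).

x̄ = F·x = [3, 6]
P̄ = F·P·Fᵀ + Q = [10 0; 0 25]
y = z − H·x̄ = [-7]
S = H·P̄·Hᵀ + R = [143]
K = P̄·Hᵀ·S⁻¹ = [-20/143; 50/143]
x' = x̄ + K·y = [569/143, 508/143]
P' = (I − K·H)·P̄ = [1030/143 1000/143; 1000/143 1075/143]

x' = [569/143, 508/143]
P' = [1030/143 1000/143; 1000/143 1075/143]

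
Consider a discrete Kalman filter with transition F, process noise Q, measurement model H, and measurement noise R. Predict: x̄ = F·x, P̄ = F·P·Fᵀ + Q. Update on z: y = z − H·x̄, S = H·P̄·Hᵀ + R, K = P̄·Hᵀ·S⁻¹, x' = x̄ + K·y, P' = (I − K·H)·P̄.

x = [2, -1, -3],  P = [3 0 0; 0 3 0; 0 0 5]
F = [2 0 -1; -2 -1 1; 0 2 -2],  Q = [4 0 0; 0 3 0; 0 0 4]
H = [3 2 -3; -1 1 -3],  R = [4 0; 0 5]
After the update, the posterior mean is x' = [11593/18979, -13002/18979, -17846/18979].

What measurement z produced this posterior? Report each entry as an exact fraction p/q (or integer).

z = [3, 2]

x̄ = F·x = [7, -6, 4]
P̄ = F·P·Fᵀ + Q = [21 -17 10; -17 23 -16; 10 -16 36]
S = H·P̄·Hᵀ + R = [417 374; 374 563]
K = P̄·Hᵀ·S⁻¹ = [24869/94895 -27982/94895; -8703/94895 20614/94895; -11814/94895 -14738/94895]
x' − x̄ = [-121260/18979, 100872/18979, -93762/18979] = K·y
y = (KᵀK)⁻¹·Kᵀ·(x' − x̄) = [6, 27]
z = y + H·x̄ = [6, 27] + [-3, -25] = [3, 2]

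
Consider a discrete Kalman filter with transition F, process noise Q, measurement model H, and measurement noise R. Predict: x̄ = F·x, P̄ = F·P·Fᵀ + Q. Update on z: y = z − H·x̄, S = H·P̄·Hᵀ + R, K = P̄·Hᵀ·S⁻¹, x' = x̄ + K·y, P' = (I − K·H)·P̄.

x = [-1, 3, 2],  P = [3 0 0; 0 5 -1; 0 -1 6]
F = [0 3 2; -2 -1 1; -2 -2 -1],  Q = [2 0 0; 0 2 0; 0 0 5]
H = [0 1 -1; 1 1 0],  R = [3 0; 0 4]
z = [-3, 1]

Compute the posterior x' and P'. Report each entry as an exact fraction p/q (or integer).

x̄ = F·x = [13, 1, -6]
P̄ = F·P·Fᵀ + Q = [59 -4 -35; -4 27 17; -35 17 39]
y = z − H·x̄ = [-10, -13]
S = H·P̄·Hᵀ + R = [35 41; 41 82]
K = P̄·Hᵀ·S⁻¹ = [7/29 654/1189; -3/29 395/1189; -26/29 272/1189]
x' = x̄ + K·y = [4085/1189, -2716/1189, -10/1189]
P' = (I − K·H)·P̄ = [25284/1189 -22668/1189 -23529/1189; -22668/1189 24248/1189 24617/1189; -23529/1189 24617/1189 27815/1189]

x' = [4085/1189, -2716/1189, -10/1189]
P' = [25284/1189 -22668/1189 -23529/1189; -22668/1189 24248/1189 24617/1189; -23529/1189 24617/1189 27815/1189]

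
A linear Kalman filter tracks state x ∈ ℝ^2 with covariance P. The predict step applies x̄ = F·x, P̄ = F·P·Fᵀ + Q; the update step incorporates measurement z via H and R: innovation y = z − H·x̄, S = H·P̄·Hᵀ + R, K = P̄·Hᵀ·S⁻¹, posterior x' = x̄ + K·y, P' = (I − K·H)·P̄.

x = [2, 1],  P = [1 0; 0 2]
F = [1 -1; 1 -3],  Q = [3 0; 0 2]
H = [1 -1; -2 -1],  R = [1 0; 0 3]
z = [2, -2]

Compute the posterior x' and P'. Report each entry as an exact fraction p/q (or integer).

x̄ = F·x = [1, -1]
P̄ = F·P·Fᵀ + Q = [6 7; 7 21]
y = z − H·x̄ = [0, -1]
S = H·P̄·Hᵀ + R = [14 16; 16 76]
K = P̄·Hᵀ·S⁻¹ = [57/202 -125/404; -63/101 -133/404]
x' = x̄ + K·y = [529/404, -271/404]
P' = (I − K·H)·P̄ = [163/404 49/404; 49/404 301/404]

x' = [529/404, -271/404]
P' = [163/404 49/404; 49/404 301/404]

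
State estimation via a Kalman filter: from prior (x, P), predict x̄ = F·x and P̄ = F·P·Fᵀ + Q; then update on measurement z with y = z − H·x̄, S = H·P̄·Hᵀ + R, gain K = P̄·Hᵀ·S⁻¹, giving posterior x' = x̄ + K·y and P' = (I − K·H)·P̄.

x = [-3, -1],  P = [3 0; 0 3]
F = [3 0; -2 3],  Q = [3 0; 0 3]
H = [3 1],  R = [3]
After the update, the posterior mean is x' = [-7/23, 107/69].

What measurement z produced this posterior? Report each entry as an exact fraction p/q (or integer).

z = [1]

x̄ = F·x = [-9, 3]
P̄ = F·P·Fᵀ + Q = [30 -18; -18 42]
S = H·P̄·Hᵀ + R = [207]
K = P̄·Hᵀ·S⁻¹ = [8/23; -4/69]
x' − x̄ = [200/23, -100/69] = K·y
y = (KᵀK)⁻¹·Kᵀ·(x' − x̄) = [25]
z = y + H·x̄ = [25] + [-24] = [1]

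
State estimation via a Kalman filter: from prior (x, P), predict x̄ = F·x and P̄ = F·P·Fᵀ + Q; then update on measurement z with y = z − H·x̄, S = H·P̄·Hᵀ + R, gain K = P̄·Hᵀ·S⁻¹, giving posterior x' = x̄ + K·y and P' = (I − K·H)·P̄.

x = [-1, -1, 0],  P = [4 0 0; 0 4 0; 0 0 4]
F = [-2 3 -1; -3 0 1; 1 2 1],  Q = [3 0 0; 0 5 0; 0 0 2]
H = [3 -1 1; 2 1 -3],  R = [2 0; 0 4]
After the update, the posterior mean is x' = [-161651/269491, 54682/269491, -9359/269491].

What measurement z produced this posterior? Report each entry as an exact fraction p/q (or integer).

x̄ = F·x = [-1, 3, -3]
P̄ = F·P·Fᵀ + Q = [59 20 12; 20 45 -8; 12 -8 26]
S = H·P̄·Hᵀ + R = [572 135; 135 503]
K = P̄·Hᵀ·S⁻¹ = [71237/269491 35529/269491; -11194/269491 61403/269491; 43580/269491 -44914/269491]
x' − x̄ = [107840/269491, -753791/269491, 799114/269491] = K·y
y = (KᵀK)⁻¹·Kᵀ·(x' − x̄) = [7, -11]
z = y + H·x̄ = [7, -11] + [-9, 10] = [-2, -1]

z = [-2, -1]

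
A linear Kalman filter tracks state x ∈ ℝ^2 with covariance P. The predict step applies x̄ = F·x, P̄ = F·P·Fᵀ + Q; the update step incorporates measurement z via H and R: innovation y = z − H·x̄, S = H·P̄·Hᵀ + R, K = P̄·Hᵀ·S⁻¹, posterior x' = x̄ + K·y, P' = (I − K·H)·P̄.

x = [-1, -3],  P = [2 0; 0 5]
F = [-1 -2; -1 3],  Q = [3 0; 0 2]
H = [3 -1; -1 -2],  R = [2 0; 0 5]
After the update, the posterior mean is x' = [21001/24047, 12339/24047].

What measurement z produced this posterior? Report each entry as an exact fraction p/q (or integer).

x̄ = F·x = [7, -8]
P̄ = F·P·Fᵀ + Q = [25 -28; -28 49]
S = H·P̄·Hᵀ + R = [444 163; 163 114]
K = P̄·Hᵀ·S⁻¹ = [6689/24047 -3025/24047; -3752/24047 -9401/24047]
x' − x̄ = [-147328/24047, 204715/24047] = K·y
y = (KᵀK)⁻¹·Kᵀ·(x' − x̄) = [-27, -11]
z = y + H·x̄ = [-27, -11] + [29, 9] = [2, -2]

z = [2, -2]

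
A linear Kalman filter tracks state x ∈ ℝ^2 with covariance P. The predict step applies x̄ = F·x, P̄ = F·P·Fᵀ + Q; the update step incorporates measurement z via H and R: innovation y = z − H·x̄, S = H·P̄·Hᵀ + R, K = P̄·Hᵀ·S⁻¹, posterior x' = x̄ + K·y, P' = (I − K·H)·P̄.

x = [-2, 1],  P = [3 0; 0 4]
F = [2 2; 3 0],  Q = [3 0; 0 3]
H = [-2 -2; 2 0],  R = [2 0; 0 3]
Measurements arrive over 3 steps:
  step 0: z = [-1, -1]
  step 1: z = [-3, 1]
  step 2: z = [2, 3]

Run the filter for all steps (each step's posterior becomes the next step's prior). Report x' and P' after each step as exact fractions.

step 0: x̄ = F·x = [-2, -6]
step 0: P̄ = F·P·Fᵀ + Q = [31 18; 18 30]
step 0: y = z − H·x̄ = [-17, 3]
step 0: S = H·P̄·Hᵀ + R = [390 -196; -196 127]
step 0: K = P̄·Hᵀ·S⁻¹ = [-147/5557 2486/5557; -2568/5557 -2388/5557]
step 0: x' = x̄ + K·y = [-1157/5557, 3150/5557]
step 0: P' = (I − K·H)·P̄ = [3729/5557 -3582/5557; -3582/5557 6150/5557]
step 1: x̄ = F·x = [3986/5557, -3471/5557]
step 1: P̄ = F·P·Fᵀ + Q = [27531/5557 882/5557; 882/5557 50232/5557]
step 1: y = z − H·x̄ = [-15641/5557, -2415/5557]
step 1: S = H·P̄·Hᵀ + R = [329222/5557 -113652/5557; -113652/5557 126795/5557]
step 1: K = P̄·Hᵀ·S⁻¹ = [-28413/864583 349986/864583; -382746/864583 -331044/864583]
step 1: x' = x̄ + K·y = [548033/864583, 681129/864583]
step 1: P' = (I − K·H)·P̄ = [524979/864583 -496566/864583; -496566/864583 879312/864583]
step 2: x̄ = F·x = [2458324/864583, 1644099/864583]
step 2: P̄ = F·P·Fᵀ + Q = [4238385/864583 170478/864583; 170478/864583 7318560/864583]
step 2: y = z − H·x̄ = [9934012/864583, -2322899/864583]
step 2: S = H·P̄·Hᵀ + R = [49320770/864583 -17635452/864583; -17635452/864583 19547289/864583]
step 2: K = P̄·Hᵀ·S⁻¹ = [-1469621/41964879 50617126/125894637; -6142286/13988293 -15892628/41964879]
step 2: x' = x̄ + K·y = [171312226/125894637, -89223641/41964879]
step 2: P' = (I − K·H)·P̄ = [25308563/41964879 -7946314/13988293; -7946314/13988293 14088600/13988293]

step 0: x' = [-1157/5557, 3150/5557], P' = [3729/5557 -3582/5557; -3582/5557 6150/5557]
step 1: x' = [548033/864583, 681129/864583], P' = [524979/864583 -496566/864583; -496566/864583 879312/864583]
step 2: x' = [171312226/125894637, -89223641/41964879], P' = [25308563/41964879 -7946314/13988293; -7946314/13988293 14088600/13988293]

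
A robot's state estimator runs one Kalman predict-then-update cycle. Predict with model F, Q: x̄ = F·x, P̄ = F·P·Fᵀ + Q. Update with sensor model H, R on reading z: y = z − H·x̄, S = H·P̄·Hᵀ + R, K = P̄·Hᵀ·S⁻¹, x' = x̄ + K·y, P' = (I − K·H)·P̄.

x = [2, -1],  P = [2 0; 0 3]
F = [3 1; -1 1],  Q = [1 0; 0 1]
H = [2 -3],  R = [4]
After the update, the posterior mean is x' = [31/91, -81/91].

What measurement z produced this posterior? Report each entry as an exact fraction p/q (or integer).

z = [3]

x̄ = F·x = [5, -3]
P̄ = F·P·Fᵀ + Q = [22 -3; -3 6]
S = H·P̄·Hᵀ + R = [182]
K = P̄·Hᵀ·S⁻¹ = [53/182; -12/91]
x' − x̄ = [-424/91, 192/91] = K·y
y = (KᵀK)⁻¹·Kᵀ·(x' − x̄) = [-16]
z = y + H·x̄ = [-16] + [19] = [3]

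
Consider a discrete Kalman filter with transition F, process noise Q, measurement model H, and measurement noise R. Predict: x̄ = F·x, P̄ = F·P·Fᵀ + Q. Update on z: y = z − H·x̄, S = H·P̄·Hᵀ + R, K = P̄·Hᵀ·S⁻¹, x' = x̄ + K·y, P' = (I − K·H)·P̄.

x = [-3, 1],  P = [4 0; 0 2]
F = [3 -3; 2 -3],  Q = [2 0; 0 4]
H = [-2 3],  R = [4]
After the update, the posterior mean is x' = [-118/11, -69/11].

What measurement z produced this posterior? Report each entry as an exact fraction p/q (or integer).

z = [3]

x̄ = F·x = [-12, -9]
P̄ = F·P·Fᵀ + Q = [56 42; 42 38]
S = H·P̄·Hᵀ + R = [66]
K = P̄·Hᵀ·S⁻¹ = [7/33; 5/11]
x' − x̄ = [14/11, 30/11] = K·y
y = (KᵀK)⁻¹·Kᵀ·(x' − x̄) = [6]
z = y + H·x̄ = [6] + [-3] = [3]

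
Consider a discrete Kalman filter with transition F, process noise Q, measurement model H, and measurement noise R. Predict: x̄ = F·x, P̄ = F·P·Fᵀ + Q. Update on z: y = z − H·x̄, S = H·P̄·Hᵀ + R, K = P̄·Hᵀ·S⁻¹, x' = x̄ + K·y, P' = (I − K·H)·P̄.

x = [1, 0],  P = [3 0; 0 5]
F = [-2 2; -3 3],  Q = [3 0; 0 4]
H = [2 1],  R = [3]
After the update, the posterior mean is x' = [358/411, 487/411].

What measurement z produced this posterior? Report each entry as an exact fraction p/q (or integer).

z = [3]

x̄ = F·x = [-2, -3]
P̄ = F·P·Fᵀ + Q = [35 48; 48 76]
S = H·P̄·Hᵀ + R = [411]
K = P̄·Hᵀ·S⁻¹ = [118/411; 172/411]
x' − x̄ = [1180/411, 1720/411] = K·y
y = (KᵀK)⁻¹·Kᵀ·(x' − x̄) = [10]
z = y + H·x̄ = [10] + [-7] = [3]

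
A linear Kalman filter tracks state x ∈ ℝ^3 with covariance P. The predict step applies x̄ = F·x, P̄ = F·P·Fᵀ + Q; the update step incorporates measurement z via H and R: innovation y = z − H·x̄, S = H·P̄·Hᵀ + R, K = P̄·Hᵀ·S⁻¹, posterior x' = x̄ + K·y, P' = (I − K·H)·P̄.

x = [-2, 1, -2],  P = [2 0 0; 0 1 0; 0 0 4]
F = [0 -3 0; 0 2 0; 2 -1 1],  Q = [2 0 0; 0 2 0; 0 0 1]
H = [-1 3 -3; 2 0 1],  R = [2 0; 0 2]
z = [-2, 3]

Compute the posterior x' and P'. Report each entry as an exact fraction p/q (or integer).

x' = [9195/4247, -6162/4247, -6577/4247]
P' = [7174/4247 -7166/4247 -9850/4247; -7166/4247 11894/4247 14028/4247; -9850/4247 14028/4247 18066/4247]

x̄ = F·x = [-3, 2, -7]
P̄ = F·P·Fᵀ + Q = [11 -6 3; -6 6 -2; 3 -2 14]
y = z − H·x̄ = [-32, 16]
S = H·P̄·Hᵀ + R = [283 -127; -127 72]
K = P̄·Hᵀ·S⁻¹ = [439/4247 2249/4247; 382/4247 -152/4247; -1132/4247 -817/4247]
x' = x̄ + K·y = [9195/4247, -6162/4247, -6577/4247]
P' = (I − K·H)·P̄ = [7174/4247 -7166/4247 -9850/4247; -7166/4247 11894/4247 14028/4247; -9850/4247 14028/4247 18066/4247]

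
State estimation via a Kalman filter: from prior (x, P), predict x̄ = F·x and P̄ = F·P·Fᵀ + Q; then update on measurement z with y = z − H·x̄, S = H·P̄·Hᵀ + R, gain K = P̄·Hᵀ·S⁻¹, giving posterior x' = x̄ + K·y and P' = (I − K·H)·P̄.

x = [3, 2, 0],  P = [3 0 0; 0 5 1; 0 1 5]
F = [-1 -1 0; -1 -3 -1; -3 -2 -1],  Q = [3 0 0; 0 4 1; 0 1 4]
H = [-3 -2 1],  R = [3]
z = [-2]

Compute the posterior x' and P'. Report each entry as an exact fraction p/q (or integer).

x' = [-244/161, 2/23, -993/161]
P' = [941/322 -95/46 670/161; -95/46 371/46 200/23; 670/161 200/23 4660/161]

x̄ = F·x = [-5, -9, -13]
P̄ = F·P·Fᵀ + Q = [11 19 20; 19 63 50; 20 50 60]
y = z − H·x̄ = [-22]
S = H·P̄·Hᵀ + R = [322]
K = P̄·Hᵀ·S⁻¹ = [-51/322; -19/46; -50/161]
x' = x̄ + K·y = [-244/161, 2/23, -993/161]
P' = (I − K·H)·P̄ = [941/322 -95/46 670/161; -95/46 371/46 200/23; 670/161 200/23 4660/161]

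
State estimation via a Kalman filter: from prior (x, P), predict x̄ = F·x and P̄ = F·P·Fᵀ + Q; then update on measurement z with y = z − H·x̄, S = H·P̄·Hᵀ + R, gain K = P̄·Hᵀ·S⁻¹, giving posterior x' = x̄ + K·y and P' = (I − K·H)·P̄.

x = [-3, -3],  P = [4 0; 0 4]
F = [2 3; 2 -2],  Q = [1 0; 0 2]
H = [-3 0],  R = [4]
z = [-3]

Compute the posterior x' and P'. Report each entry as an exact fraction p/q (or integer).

x̄ = F·x = [-15, 0]
P̄ = F·P·Fᵀ + Q = [53 -8; -8 34]
y = z − H·x̄ = [-48]
S = H·P̄·Hᵀ + R = [481]
K = P̄·Hᵀ·S⁻¹ = [-159/481; 24/481]
x' = x̄ + K·y = [417/481, -1152/481]
P' = (I − K·H)·P̄ = [212/481 -32/481; -32/481 15778/481]

x' = [417/481, -1152/481]
P' = [212/481 -32/481; -32/481 15778/481]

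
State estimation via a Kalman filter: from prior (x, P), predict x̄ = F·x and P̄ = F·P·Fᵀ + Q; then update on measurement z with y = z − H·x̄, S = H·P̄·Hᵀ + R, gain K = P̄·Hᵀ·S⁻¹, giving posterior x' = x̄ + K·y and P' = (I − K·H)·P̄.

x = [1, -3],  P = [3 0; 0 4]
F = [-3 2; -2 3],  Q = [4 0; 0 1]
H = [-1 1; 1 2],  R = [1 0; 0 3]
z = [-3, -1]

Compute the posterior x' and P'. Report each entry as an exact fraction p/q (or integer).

x' = [140/93, -127/93]
P' = [206/279 35/279; 35/279 2303/5301]

x̄ = F·x = [-9, -11]
P̄ = F·P·Fᵀ + Q = [47 42; 42 49]
y = z − H·x̄ = [-1, 30]
S = H·P̄·Hᵀ + R = [13 9; 9 414]
K = P̄·Hᵀ·S⁻¹ = [-19/31 92/279; 182/589 1757/5301]
x' = x̄ + K·y = [140/93, -127/93]
P' = (I − K·H)·P̄ = [206/279 35/279; 35/279 2303/5301]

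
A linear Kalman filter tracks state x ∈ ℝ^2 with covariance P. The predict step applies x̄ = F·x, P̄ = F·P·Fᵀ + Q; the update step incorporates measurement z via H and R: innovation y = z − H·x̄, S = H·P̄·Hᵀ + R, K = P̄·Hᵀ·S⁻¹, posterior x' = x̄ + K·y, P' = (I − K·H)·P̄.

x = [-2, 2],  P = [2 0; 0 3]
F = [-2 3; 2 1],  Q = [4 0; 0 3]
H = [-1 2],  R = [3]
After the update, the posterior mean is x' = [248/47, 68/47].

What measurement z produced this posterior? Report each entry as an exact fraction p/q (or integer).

x̄ = F·x = [10, -2]
P̄ = F·P·Fᵀ + Q = [39 1; 1 14]
S = H·P̄·Hᵀ + R = [94]
K = P̄·Hᵀ·S⁻¹ = [-37/94; 27/94]
x' − x̄ = [-222/47, 162/47] = K·y
y = (KᵀK)⁻¹·Kᵀ·(x' − x̄) = [12]
z = y + H·x̄ = [12] + [-14] = [-2]

z = [-2]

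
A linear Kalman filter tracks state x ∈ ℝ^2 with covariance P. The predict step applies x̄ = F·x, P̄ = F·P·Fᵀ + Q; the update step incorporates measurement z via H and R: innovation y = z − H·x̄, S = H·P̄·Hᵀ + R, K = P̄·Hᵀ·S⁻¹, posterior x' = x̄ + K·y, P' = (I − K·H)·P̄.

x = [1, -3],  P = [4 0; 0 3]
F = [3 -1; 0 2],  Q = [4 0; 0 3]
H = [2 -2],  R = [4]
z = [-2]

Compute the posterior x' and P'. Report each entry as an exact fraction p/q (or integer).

x' = [-211/71, -153/71]
P' = [652/71 603/71; 603/71 624/71]

x̄ = F·x = [6, -6]
P̄ = F·P·Fᵀ + Q = [43 -6; -6 15]
y = z − H·x̄ = [-26]
S = H·P̄·Hᵀ + R = [284]
K = P̄·Hᵀ·S⁻¹ = [49/142; -21/142]
x' = x̄ + K·y = [-211/71, -153/71]
P' = (I − K·H)·P̄ = [652/71 603/71; 603/71 624/71]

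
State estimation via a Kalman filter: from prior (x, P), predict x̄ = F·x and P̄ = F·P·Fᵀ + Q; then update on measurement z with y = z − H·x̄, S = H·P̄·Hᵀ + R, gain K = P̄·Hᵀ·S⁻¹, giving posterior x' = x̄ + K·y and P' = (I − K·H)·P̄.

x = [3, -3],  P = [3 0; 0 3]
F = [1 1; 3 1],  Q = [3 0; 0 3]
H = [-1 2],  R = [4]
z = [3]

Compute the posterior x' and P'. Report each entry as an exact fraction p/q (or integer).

x' = [-135/97, 96/97]
P' = [648/97 354/97; 354/97 285/97]

x̄ = F·x = [0, 6]
P̄ = F·P·Fᵀ + Q = [9 12; 12 33]
y = z − H·x̄ = [-9]
S = H·P̄·Hᵀ + R = [97]
K = P̄·Hᵀ·S⁻¹ = [15/97; 54/97]
x' = x̄ + K·y = [-135/97, 96/97]
P' = (I − K·H)·P̄ = [648/97 354/97; 354/97 285/97]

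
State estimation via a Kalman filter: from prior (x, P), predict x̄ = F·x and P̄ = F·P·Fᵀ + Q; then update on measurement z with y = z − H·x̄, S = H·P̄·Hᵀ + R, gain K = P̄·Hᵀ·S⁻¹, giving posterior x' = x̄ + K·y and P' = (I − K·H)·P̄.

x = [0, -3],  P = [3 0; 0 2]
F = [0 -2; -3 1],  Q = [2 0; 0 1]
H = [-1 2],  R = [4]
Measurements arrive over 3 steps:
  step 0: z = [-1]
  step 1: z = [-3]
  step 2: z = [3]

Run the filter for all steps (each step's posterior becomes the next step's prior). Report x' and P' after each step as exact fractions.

step 0: x' = [117/25, 127/75], P' = [196/25 92/25; 92/25 202/75]
step 1: x' = [-6003/5951, -13301/5951], P' = [60080/5951 31586/5951; 31586/5951 22367/5951]
step 2: x' = [2932467/532067, 2229295/532067], P' = [6087572/532067 3231980/532067; 3231980/532067 2230252/532067]

step 0: x̄ = F·x = [6, -3]
step 0: P̄ = F·P·Fᵀ + Q = [10 -4; -4 30]
step 0: y = z − H·x̄ = [11]
step 0: S = H·P̄·Hᵀ + R = [150]
step 0: K = P̄·Hᵀ·S⁻¹ = [-3/25; 32/75]
step 0: x' = x̄ + K·y = [117/25, 127/75]
step 0: P' = (I − K·H)·P̄ = [196/25 92/25; 92/25 202/75]
step 1: x̄ = F·x = [-254/75, -926/75]
step 1: P̄ = F·P·Fᵀ + Q = [958/75 1252/75; 1252/75 3913/75]
step 1: y = z − H·x̄ = [1373/75]
step 1: S = H·P̄·Hᵀ + R = [11902/75]
step 1: K = P̄·Hᵀ·S⁻¹ = [773/5951; 3287/5951]
step 1: x' = x̄ + K·y = [-6003/5951, -13301/5951]
step 1: P' = (I − K·H)·P̄ = [60080/5951 31586/5951; 31586/5951 22367/5951]
step 2: x̄ = F·x = [26602/5951, 428/541]
step 2: P̄ = F·P·Fᵀ + Q = [101370/5951 13162/541; 13162/541 34502/541]
step 2: y = z − H·x̄ = [35039/5951]
step 2: S = H·P̄·Hᵀ + R = [1064134/5951]
step 2: K = P̄·Hᵀ·S⁻¹ = [94097/532067; 307131/532067]
step 2: x' = x̄ + K·y = [2932467/532067, 2229295/532067]
step 2: P' = (I − K·H)·P̄ = [6087572/532067 3231980/532067; 3231980/532067 2230252/532067]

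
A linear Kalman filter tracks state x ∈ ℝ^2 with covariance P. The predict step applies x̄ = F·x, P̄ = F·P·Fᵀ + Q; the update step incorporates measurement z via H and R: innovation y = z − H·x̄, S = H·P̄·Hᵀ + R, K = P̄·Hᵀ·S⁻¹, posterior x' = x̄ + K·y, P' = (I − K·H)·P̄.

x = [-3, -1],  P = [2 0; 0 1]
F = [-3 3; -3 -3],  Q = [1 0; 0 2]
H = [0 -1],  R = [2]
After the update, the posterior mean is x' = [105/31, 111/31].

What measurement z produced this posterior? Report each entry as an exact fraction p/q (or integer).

z = [-3]

x̄ = F·x = [6, 12]
P̄ = F·P·Fᵀ + Q = [28 9; 9 29]
S = H·P̄·Hᵀ + R = [31]
K = P̄·Hᵀ·S⁻¹ = [-9/31; -29/31]
x' − x̄ = [-81/31, -261/31] = K·y
y = (KᵀK)⁻¹·Kᵀ·(x' − x̄) = [9]
z = y + H·x̄ = [9] + [-12] = [-3]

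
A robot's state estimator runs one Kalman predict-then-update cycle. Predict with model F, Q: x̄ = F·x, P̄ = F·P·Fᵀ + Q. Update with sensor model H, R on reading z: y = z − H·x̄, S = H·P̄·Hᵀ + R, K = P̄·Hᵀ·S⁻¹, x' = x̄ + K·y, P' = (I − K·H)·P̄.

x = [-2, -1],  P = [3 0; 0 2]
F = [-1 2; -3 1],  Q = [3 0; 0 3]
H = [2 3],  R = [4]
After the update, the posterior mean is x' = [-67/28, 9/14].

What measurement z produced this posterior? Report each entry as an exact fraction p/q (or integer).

x̄ = F·x = [0, 5]
P̄ = F·P·Fᵀ + Q = [14 13; 13 32]
S = H·P̄·Hᵀ + R = [504]
K = P̄·Hᵀ·S⁻¹ = [67/504; 61/252]
x' − x̄ = [-67/28, -61/14] = K·y
y = (KᵀK)⁻¹·Kᵀ·(x' − x̄) = [-18]
z = y + H·x̄ = [-18] + [15] = [-3]

z = [-3]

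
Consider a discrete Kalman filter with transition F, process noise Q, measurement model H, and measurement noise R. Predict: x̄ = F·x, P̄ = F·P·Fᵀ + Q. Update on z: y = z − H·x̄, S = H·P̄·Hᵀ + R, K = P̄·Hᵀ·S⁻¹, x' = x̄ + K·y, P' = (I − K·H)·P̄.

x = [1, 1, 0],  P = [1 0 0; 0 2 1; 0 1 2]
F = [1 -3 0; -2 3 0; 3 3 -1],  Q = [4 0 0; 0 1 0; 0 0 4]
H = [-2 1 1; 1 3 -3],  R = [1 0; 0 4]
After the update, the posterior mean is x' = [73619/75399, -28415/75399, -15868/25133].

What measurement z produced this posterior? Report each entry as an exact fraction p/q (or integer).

z = [-3, 2]

x̄ = F·x = [-2, 1, 6]
P̄ = F·P·Fᵀ + Q = [23 -20 -12; -20 23 9; -12 9 27]
S = H·P̄·Hᵀ + R = [289 -42; -42 267]
K = P̄·Hᵀ·S⁻¹ = [-6956/25133 -3565/75399; 6716/25133 9382/75399; 4416/25133 -5518/25133]
x' − x̄ = [224417/75399, -103814/75399, -166666/25133] = K·y
y = (KᵀK)⁻¹·Kᵀ·(x' − x̄) = [-14, 19]
z = y + H·x̄ = [-14, 19] + [11, -17] = [-3, 2]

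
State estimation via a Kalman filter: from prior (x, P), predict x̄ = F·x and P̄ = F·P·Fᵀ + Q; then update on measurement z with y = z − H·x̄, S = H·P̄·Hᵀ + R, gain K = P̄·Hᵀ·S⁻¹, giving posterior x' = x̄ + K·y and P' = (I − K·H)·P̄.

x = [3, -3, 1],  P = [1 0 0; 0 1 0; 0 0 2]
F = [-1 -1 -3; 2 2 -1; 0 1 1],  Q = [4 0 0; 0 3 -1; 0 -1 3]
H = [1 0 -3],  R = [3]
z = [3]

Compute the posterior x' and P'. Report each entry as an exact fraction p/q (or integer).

x̄ = F·x = [-3, -1, -2]
P̄ = F·P·Fᵀ + Q = [24 2 -7; 2 13 -1; -7 -1 6]
y = z − H·x̄ = [0]
S = H·P̄·Hᵀ + R = [123]
K = P̄·Hᵀ·S⁻¹ = [15/41; 5/123; -25/123]
x' = x̄ + K·y = [-3, -1, -2]
P' = (I − K·H)·P̄ = [309/41 7/41 88/41; 7/41 1574/123 2/123; 88/41 2/123 113/123]

x' = [-3, -1, -2]
P' = [309/41 7/41 88/41; 7/41 1574/123 2/123; 88/41 2/123 113/123]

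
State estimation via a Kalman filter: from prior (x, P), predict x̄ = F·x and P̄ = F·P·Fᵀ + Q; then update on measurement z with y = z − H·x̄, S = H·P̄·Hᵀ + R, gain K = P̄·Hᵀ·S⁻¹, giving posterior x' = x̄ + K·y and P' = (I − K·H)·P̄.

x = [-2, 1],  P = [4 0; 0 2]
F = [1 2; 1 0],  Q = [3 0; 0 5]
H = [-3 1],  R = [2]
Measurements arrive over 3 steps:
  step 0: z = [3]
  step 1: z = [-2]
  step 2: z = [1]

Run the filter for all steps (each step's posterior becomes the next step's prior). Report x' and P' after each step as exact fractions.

step 0: x' = [-205/122, -259/122], P' = [149/122 365/122; 365/122 1089/122]
step 1: x' = [7737/26354, -27289/26354], P' = [11429/13177 25230/13177; 25230/13177 74751/13177]
step 2: x' = [-383039/1895145, 115283/270735], P' = [3256583/3790290 1026889/541470; 1026889/541470 3049709/541470]

step 0: x̄ = F·x = [0, -2]
step 0: P̄ = F·P·Fᵀ + Q = [15 4; 4 9]
step 0: y = z − H·x̄ = [5]
step 0: S = H·P̄·Hᵀ + R = [122]
step 0: K = P̄·Hᵀ·S⁻¹ = [-41/122; -3/122]
step 0: x' = x̄ + K·y = [-205/122, -259/122]
step 0: P' = (I − K·H)·P̄ = [149/122 365/122; 365/122 1089/122]
step 1: x̄ = F·x = [-723/122, -205/122]
step 1: P̄ = F·P·Fᵀ + Q = [6331/122 879/122; 879/122 759/122]
step 1: y = z − H·x̄ = [-1104/61]
step 1: S = H·P̄·Hᵀ + R = [26354/61]
step 1: K = P̄·Hᵀ·S⁻¹ = [-9057/26354; -939/26354]
step 1: x' = x̄ + K·y = [7737/26354, -27289/26354]
step 1: P' = (I − K·H)·P̄ = [11429/13177 25230/13177; 25230/13177 74751/13177]
step 2: x̄ = F·x = [-46841/26354, 7737/26354]
step 2: P̄ = F·P·Fᵀ + Q = [450884/13177 61889/13177; 61889/13177 77314/13177]
step 2: y = z − H·x̄ = [-60953/13177]
step 2: S = H·P̄·Hᵀ + R = [3790290/13177]
step 2: K = P̄·Hᵀ·S⁻¹ = [-1290763/3790290; -15479/541470]
step 2: x' = x̄ + K·y = [-383039/1895145, 115283/270735]
step 2: P' = (I − K·H)·P̄ = [3256583/3790290 1026889/541470; 1026889/541470 3049709/541470]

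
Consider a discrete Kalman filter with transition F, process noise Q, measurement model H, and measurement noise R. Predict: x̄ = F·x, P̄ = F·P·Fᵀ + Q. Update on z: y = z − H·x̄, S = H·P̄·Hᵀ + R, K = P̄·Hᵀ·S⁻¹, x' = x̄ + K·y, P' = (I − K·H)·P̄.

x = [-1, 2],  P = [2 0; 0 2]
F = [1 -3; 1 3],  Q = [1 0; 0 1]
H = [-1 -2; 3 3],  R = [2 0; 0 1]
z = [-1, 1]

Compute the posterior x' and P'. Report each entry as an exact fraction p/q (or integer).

x' = [-471/472, 2383/1888]
P' = [257/118 -933/472; -933/472 3557/1888]

x̄ = F·x = [-7, 5]
P̄ = F·P·Fᵀ + Q = [21 -16; -16 21]
y = z − H·x̄ = [2, 7]
S = H·P̄·Hᵀ + R = [43 -45; -45 91]
K = P̄·Hᵀ·S⁻¹ = [419/472 285/472; -1691/1888 -525/1888]
x' = x̄ + K·y = [-471/472, 2383/1888]
P' = (I − K·H)·P̄ = [257/118 -933/472; -933/472 3557/1888]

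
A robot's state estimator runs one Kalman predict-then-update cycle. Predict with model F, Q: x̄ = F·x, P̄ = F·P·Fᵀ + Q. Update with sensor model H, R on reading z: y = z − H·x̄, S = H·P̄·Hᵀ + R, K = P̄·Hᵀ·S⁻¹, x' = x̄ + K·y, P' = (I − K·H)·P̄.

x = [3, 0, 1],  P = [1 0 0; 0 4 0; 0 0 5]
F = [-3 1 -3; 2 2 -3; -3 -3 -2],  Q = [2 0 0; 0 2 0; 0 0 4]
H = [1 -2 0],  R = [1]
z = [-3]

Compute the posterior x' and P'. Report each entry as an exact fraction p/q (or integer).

x' = [-734/47, -294/47, -382/47]
P' = [7304/141 1223/47 1575/47; 1223/47 626/47 783/47; 1575/47 783/47 3000/47]

x̄ = F·x = [-12, 3, -11]
P̄ = F·P·Fᵀ + Q = [60 47 27; 47 67 0; 27 0 69]
y = z − H·x̄ = [15]
S = H·P̄·Hᵀ + R = [141]
K = P̄·Hᵀ·S⁻¹ = [-34/141; -29/47; 9/47]
x' = x̄ + K·y = [-734/47, -294/47, -382/47]
P' = (I − K·H)·P̄ = [7304/141 1223/47 1575/47; 1223/47 626/47 783/47; 1575/47 783/47 3000/47]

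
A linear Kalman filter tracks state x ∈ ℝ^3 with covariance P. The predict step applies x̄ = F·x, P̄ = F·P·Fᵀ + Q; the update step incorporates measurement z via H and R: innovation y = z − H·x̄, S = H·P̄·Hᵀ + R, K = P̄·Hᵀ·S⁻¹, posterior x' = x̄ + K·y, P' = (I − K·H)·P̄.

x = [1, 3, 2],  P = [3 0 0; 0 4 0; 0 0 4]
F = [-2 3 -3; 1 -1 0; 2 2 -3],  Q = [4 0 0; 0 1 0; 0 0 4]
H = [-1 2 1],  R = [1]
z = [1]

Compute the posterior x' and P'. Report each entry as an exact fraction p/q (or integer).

x' = [-147/157, -186/157, 378/157]
P' = [8040/157 -394/157 8752/157; -394/157 232/157 -826/157; 8752/157 -826/157 10420/157]

x̄ = F·x = [1, -2, 2]
P̄ = F·P·Fᵀ + Q = [88 -18 48; -18 8 -2; 48 -2 68]
y = z − H·x̄ = [4]
S = H·P̄·Hᵀ + R = [157]
K = P̄·Hᵀ·S⁻¹ = [-76/157; 32/157; 16/157]
x' = x̄ + K·y = [-147/157, -186/157, 378/157]
P' = (I − K·H)·P̄ = [8040/157 -394/157 8752/157; -394/157 232/157 -826/157; 8752/157 -826/157 10420/157]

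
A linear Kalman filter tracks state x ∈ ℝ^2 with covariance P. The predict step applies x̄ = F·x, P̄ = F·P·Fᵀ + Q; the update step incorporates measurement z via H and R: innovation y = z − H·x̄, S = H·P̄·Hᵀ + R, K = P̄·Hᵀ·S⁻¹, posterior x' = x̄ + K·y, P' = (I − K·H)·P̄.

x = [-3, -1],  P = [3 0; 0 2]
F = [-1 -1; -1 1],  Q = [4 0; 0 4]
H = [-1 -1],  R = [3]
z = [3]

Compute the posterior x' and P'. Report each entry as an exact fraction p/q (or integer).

x' = [2/23, -44/23]
P' = [107/23 -77/23; -77/23 107/23]

x̄ = F·x = [4, 2]
P̄ = F·P·Fᵀ + Q = [9 1; 1 9]
y = z − H·x̄ = [9]
S = H·P̄·Hᵀ + R = [23]
K = P̄·Hᵀ·S⁻¹ = [-10/23; -10/23]
x' = x̄ + K·y = [2/23, -44/23]
P' = (I − K·H)·P̄ = [107/23 -77/23; -77/23 107/23]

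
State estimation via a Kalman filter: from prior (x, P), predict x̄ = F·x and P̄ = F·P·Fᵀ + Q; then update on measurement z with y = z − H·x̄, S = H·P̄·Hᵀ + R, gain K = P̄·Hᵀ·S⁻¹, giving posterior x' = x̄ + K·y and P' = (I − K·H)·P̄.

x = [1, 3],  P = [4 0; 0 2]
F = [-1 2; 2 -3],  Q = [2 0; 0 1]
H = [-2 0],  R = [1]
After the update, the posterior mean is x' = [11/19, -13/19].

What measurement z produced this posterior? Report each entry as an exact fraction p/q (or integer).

x̄ = F·x = [5, -7]
P̄ = F·P·Fᵀ + Q = [14 -20; -20 35]
S = H·P̄·Hᵀ + R = [57]
K = P̄·Hᵀ·S⁻¹ = [-28/57; 40/57]
x' − x̄ = [-84/19, 120/19] = K·y
y = (KᵀK)⁻¹·Kᵀ·(x' − x̄) = [9]
z = y + H·x̄ = [9] + [-10] = [-1]

z = [-1]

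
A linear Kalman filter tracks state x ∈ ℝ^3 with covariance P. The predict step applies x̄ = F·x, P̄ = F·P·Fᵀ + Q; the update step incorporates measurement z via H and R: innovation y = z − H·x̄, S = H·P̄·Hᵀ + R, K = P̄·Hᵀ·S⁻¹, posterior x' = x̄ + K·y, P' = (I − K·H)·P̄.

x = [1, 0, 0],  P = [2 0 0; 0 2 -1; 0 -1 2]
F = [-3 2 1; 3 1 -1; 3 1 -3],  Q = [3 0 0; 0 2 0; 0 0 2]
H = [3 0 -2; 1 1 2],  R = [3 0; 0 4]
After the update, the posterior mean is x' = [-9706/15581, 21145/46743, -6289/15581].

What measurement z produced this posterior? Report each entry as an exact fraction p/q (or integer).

x̄ = F·x = [-3, 3, 3]
P̄ = F·P·Fᵀ + Q = [27 -15 -15; -15 26 30; -15 30 46]
S = H·P̄·Hᵀ + R = [610 -268; -268 271]
K = P̄·Hᵀ·S⁻¹ = [8419/31162 3128/15581; -9427/93486 7585/46743; -2817/31162 4759/15581]
x' − x̄ = [37037/15581, -119084/46743, -53032/15581] = K·y
y = (KᵀK)⁻¹·Kᵀ·(x' − x̄) = [14, -7]
z = y + H·x̄ = [14, -7] + [-15, 6] = [-1, -1]

z = [-1, -1]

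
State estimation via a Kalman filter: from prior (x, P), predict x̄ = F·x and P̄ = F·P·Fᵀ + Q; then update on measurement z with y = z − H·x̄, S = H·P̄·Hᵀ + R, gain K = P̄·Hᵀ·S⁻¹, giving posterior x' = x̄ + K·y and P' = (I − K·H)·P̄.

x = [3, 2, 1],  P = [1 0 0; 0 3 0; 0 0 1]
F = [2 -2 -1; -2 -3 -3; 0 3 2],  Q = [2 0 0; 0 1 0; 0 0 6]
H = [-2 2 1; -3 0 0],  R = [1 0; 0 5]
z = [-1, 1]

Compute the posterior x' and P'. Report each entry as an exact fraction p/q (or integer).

x' = [-119/222, -389/111, 3053/666]
P' = [315/592 525/592 -80/111; 525/592 2947/592 -1685/222; -80/111 -1685/222 9001/666]

x̄ = F·x = [1, -15, 8]
P̄ = F·P·Fᵀ + Q = [19 17 -20; 17 41 -33; -20 -33 37]
y = z − H·x̄ = [23, 4]
S = H·P̄·Hᵀ + R = [90 72; 72 176]
K = P̄·Hᵀ·S⁻¹ = [-5/444 -189/592; 263/444 -315/592; -149/666 16/37]
x' = x̄ + K·y = [-119/222, -389/111, 3053/666]
P' = (I − K·H)·P̄ = [315/592 525/592 -80/111; 525/592 2947/592 -1685/222; -80/111 -1685/222 9001/666]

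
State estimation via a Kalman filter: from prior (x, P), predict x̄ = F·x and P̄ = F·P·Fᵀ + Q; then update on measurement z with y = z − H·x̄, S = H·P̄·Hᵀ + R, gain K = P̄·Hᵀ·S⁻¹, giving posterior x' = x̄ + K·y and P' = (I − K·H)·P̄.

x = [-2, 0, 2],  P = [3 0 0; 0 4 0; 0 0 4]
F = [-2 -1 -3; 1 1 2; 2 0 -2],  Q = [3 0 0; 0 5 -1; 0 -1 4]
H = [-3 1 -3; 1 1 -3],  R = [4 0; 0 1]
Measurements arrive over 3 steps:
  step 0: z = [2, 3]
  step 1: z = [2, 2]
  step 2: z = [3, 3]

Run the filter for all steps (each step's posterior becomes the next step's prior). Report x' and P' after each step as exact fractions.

step 0: x' = [67772/260249, -163208/260249, -297598/260249], P' = [80770/260249 -44701/260249 -9437/260249; -44701/260249 1563295/260249 513886/260249; -9437/260249 513886/260249 192331/260249]
step 1: x' = [-1344926/1842818537, 2272327104/1842818537, -60536424/263259791], P' = [2826929321/9214092685 -1407465641/9214092685 -38249308/1316298955; -1407465641/9214092685 43460808096/9214092685 1994922103/1316298955; -38249308/1316298955 1994922103/1316298955 757958053/1316298955]
step 2: x' = [-3813923507368/129750921454121, 300025439467695/259501842908242, -156109676660609/259501842908242], P' = [39733705283768/129750921454121 -19446498586598/129750921454121 -3660538573578/129750921454121; -19446498586598/129750921454121 1219816314677703/259501842908242 392012826184965/259501842908242; -3660538573578/129750921454121 392012826184965/259501842908242 149036172802791/259501842908242]

step 0: x̄ = F·x = [-2, 2, -8]
step 0: P̄ = F·P·Fᵀ + Q = [55 -34 12; -34 28 -11; 12 -11 32]
step 0: y = z − H·x̄ = [-30, -21]
step 0: S = H·P̄·Hᵀ + R = [1301 357; 357 298]
step 0: K = P̄·Hᵀ·S⁻¹ = [-64675/260249 64380/260249; 38935/260249 -23064/260249; -8699/260249 -72544/260249]
step 0: x' = x̄ + K·y = [67772/260249, -163208/260249, -297598/260249]
step 0: P' = (I − K·H)·P̄ = [80770/260249 -44701/260249 -9437/260249; -44701/260249 1563295/260249 513886/260249; -9437/260249 513886/260249 192331/260249]
step 1: x̄ = F·x = [83678/23659, -690632/260249, 730740/260249]
step 1: P̄ = F·P·Fᵀ + Q = [653579/23659 -477099/23659 178814/23659; -477099/23659 5643028/260249 -2004081/260249; 178814/23659 -2004081/260249 2208896/260249]
step 1: y = z − H·x̄ = [6164724/260249, 2482892/260249]
step 1: S = H·P̄·Hᵀ + R = [170186601/260249 38277373/260249; 38277373/260249 22699294/260249]
step 1: K = P̄·Hᵀ·S⁻¹ = [-2271254534/9214092685 2222699148/9214092685; 1447460214/9214092685 159978292/9214092685; -41051033/1316298955 -317201364/1316298955]
step 1: x' = x̄ + K·y = [-1344926/1842818537, 2272327104/1842818537, -60536424/263259791]
step 1: P' = (I − K·H)·P̄ = [2826929321/9214092685 -1407465641/9214092685 -38249308/1316298955; -1407465641/9214092685 43460808096/9214092685 1994922103/1316298955; -38249308/1316298955 1994922103/1316298955 757958053/1316298955]
step 2: x̄ = F·x = [-998372348/1842818537, 1423472242/1842818537, 844820084/1842818537]
step 2: P̄ = F·P·Fᵀ + Q = [205106084664/9214092685 -144674565554/9214092685 51805851978/9214092685; -144674565554/9214092685 165552933304/9214092685 -56062390563/9214092685; 51805851978/9214092685 -56062390563/9214092685 71528874756/9214092685]
step 2: y = z − H·x̄ = [3644326577/1842818537, 1091116567/263259791]
step 2: S = H·P̄·Hᵀ + R = [965810202226/1842818537 32301518242/263259791; 32301518242/263259791 108546154837/1316298955]
step 2: K = P̄·Hᵀ·S⁻¹ = [-31916499679292/129750921454121 31268822417904/129750921454121; 40114206910599/259501842908242 2442419474806/129750921454121; -8283115195485/259501842908242 -31208384685282/129750921454121]
step 2: x' = x̄ + K·y = [-3813923507368/129750921454121, 300025439467695/259501842908242, -156109676660609/259501842908242]
step 2: P' = (I − K·H)·P̄ = [39733705283768/129750921454121 -19446498586598/129750921454121 -3660538573578/129750921454121; -19446498586598/129750921454121 1219816314677703/259501842908242 392012826184965/259501842908242; -3660538573578/129750921454121 392012826184965/259501842908242 149036172802791/259501842908242]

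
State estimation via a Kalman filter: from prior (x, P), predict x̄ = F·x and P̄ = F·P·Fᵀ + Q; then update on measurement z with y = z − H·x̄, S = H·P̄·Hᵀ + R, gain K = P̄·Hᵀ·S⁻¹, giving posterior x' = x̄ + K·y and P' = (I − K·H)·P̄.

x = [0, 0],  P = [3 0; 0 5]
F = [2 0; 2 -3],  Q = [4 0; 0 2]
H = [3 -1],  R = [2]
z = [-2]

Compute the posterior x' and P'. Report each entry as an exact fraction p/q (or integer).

x̄ = F·x = [0, 0]
P̄ = F·P·Fᵀ + Q = [16 12; 12 59]
y = z − H·x̄ = [-2]
S = H·P̄·Hᵀ + R = [133]
K = P̄·Hᵀ·S⁻¹ = [36/133; -23/133]
x' = x̄ + K·y = [-72/133, 46/133]
P' = (I − K·H)·P̄ = [832/133 2424/133; 2424/133 7318/133]

x' = [-72/133, 46/133]
P' = [832/133 2424/133; 2424/133 7318/133]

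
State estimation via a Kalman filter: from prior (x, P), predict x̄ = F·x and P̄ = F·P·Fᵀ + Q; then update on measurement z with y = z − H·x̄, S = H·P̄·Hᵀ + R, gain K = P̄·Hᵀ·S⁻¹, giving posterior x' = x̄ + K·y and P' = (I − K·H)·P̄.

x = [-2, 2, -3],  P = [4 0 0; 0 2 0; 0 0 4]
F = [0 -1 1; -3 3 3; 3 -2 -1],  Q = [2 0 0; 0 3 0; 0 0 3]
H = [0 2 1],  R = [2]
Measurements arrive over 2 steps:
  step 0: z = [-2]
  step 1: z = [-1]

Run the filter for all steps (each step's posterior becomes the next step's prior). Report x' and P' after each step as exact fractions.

step 0: x' = [-937/185, 429/185, -1226/185], P' = [1336/185 -402/185 828/185; -402/185 1329/185 -2406/185; 828/185 -2406/185 4674/185]
step 1: x' = [-245857/41851, 269772/41851, -584231/41851], P' = [1010111/41851 -631413/41851 1296366/41851; -631413/41851 725898/41851 -1406196/41851; 1296366/41851 -1406196/41851 2804154/41851]

step 0: x̄ = F·x = [-5, 3, -7]
step 0: P̄ = F·P·Fᵀ + Q = [8 6 0; 6 93 -60; 0 -60 51]
step 0: y = z − H·x̄ = [-1]
step 0: S = H·P̄·Hᵀ + R = [185]
step 0: K = P̄·Hᵀ·S⁻¹ = [12/185; 126/185; -69/185]
step 0: x' = x̄ + K·y = [-937/185, 429/185, -1226/185]
step 0: P' = (I − K·H)·P̄ = [1336/185 -402/185 828/185; -402/185 1329/185 -2406/185; 828/185 -2406/185 4674/185]
step 1: x̄ = F·x = [-331/37, 84/37, -2443/185]
step 1: P̄ = F·P·Fᵀ + Q = [2237/37 1269/37 816/37; 1269/37 3126/37 -1692/37; 816/37 -1692/37 12801/185]
step 1: y = z − H·x̄ = [1418/185]
step 1: S = H·P̄·Hᵀ + R = [41851/185]
step 1: K = P̄·Hᵀ·S⁻¹ = [16770/41851; 22800/41851; -4119/41851]
step 1: x' = x̄ + K·y = [-245857/41851, 269772/41851, -584231/41851]
step 1: P' = (I − K·H)·P̄ = [1010111/41851 -631413/41851 1296366/41851; -631413/41851 725898/41851 -1406196/41851; 1296366/41851 -1406196/41851 2804154/41851]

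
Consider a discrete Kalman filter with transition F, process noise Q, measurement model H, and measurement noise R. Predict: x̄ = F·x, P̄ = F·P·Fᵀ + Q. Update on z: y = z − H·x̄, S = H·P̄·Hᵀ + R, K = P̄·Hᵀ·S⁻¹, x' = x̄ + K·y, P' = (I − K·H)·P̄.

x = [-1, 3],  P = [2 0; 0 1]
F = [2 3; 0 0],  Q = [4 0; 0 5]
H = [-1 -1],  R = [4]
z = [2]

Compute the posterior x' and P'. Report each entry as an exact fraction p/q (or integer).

x' = [7/10, -3/2]
P' = [63/10 -7/2; -7/2 25/6]

x̄ = F·x = [7, 0]
P̄ = F·P·Fᵀ + Q = [21 0; 0 5]
y = z − H·x̄ = [9]
S = H·P̄·Hᵀ + R = [30]
K = P̄·Hᵀ·S⁻¹ = [-7/10; -1/6]
x' = x̄ + K·y = [7/10, -3/2]
P' = (I − K·H)·P̄ = [63/10 -7/2; -7/2 25/6]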